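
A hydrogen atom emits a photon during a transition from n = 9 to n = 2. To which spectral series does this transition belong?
Balmer series

The spectral series in hydrogen are named based on the final (lower) energy level:
- Lyman series: n_final = 1 (ultraviolet)
- Balmer series: n_final = 2 (visible/near-UV)
- Paschen series: n_final = 3 (infrared)
- Brackett series: n_final = 4 (infrared)
- Pfund series: n_final = 5 (far infrared)

Since this transition ends at n = 2, it belongs to the Balmer series.

For reference, this 9 → 2 line has photon energy
ΔE = 13.6057 eV × (1/2² - 1/9²) = 3.2334534 eV,
corresponding to wavelength λ = hc/ΔE = 1239.84 eV·nm / 3.2334534 eV = 383.441 nm in the visible/near-UV region.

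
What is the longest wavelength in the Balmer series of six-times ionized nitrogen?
13.390018 nm

The longest wavelength corresponds to the smallest energy transition in the series.
The Balmer series has all transitions ending at n_f = 2.

For N⁶⁺ (Z = 7), the first line (α-line) is the jump from n = 3 to n = 2:
E_3 = -13.6057 × 7² / 3² = -74.07547778 eV
E_2 = -13.6057 × 7² / 2² = -166.66982500 eV
ΔE = E_3 - E_2 = 92.59434722 eV

λ = hc/E = 1239.84 eV·nm / 92.59434722 eV
λ = 13.390018 nm

This is the α-line of the Balmer series in N⁶⁺.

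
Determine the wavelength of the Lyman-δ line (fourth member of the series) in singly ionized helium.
23.731 nm

The lines of a series are numbered from the longest wavelength (smallest ΔE) outward; the fourth line is the transition from n = n_f + 4 to n_f.
The Lyman series has all transitions ending at n_f = 1.

For He⁺ (Z = 2), the fourth line (δ-line) is the jump from n = 5 to n = 1:
E_5 = -13.6057 × 2² / 5² = -2.17691 eV
E_1 = -13.6057 × 2² / 1² = -54.42280 eV
ΔE = E_5 - E_1 = 52.24589 eV

λ = hc/E = 1239.84 eV·nm / 52.24589 eV
λ = 23.731 nm

This is the δ-line of the Lyman series in He⁺.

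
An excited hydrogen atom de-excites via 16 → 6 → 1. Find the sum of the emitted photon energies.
13.55255 eV

The energy levels of hydrogen are E_n = -13.6057 / n² eV.

First transition (16 → 6):
ΔE₁ = |E_6 - E_16|
ΔE₁ = |-0.37793611111 - (-0.05314726563)| = 0.32478885 eV

Second transition (6 → 1):
ΔE₂ = |E_1 - E_6|
ΔE₂ = |-13.60570000000 - (-0.37793611111)| = 13.22776389 eV

Total energy released:
E_total = ΔE₁ + ΔE₂ = 0.32478885 + 13.22776389 = 13.55255 eV

Note: This equals the direct transition 16 → 1: 13.55255 eV ✓
Energy is conserved regardless of the path taken.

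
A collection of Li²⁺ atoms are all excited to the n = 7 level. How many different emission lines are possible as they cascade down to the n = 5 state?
3

The electron can occupy levels n = 5, 6, ..., 7 during de-excitation — that is m = 7 - 5 + 1 = 3 distinct levels.

The number of distinct spectral lines equals the number of ways to choose 2 of these m levels (each pair gives one possible emission transition):

Number of lines = m(m-1)/2 = 3×2/2 = 3

These correspond to all possible transitions between the 3 levels:
7 → 6, 7 → 5, 6 → 5

Each transition produces a photon with a unique energy (and thus wavelength). This count does not depend on Z.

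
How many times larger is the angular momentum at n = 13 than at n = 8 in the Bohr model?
1.63

In the Bohr model, L_n = nℏ, so the ratio is purely the ratio of quantum numbers:

L_13/L_8 = 13ℏ / 8ℏ = 13/8 = 1.63

The angular momentum scales linearly with n.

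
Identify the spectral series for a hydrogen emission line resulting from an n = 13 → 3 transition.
Paschen series

The spectral series in hydrogen are named based on the final (lower) energy level:
- Lyman series: n_final = 1 (ultraviolet)
- Balmer series: n_final = 2 (visible/near-UV)
- Paschen series: n_final = 3 (infrared)
- Brackett series: n_final = 4 (infrared)
- Pfund series: n_final = 5 (far infrared)

Since this transition ends at n = 3, it belongs to the Paschen series.

For reference, this 13 → 3 line has photon energy
ΔE = 13.6057 eV × (1/3² - 1/13²) = 1.4312373 eV,
corresponding to wavelength λ = hc/ΔE = 1239.84 eV·nm / 1.4312373 eV = 866.271 nm in the infrared region.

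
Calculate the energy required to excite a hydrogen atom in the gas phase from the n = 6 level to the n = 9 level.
0.2100 eV

The energy levels of a hydrogen-like atom are E_n = -13.6057 eV / n².

Energy at n = 6: E_6 = -13.6057 / 6² = -0.3779361 eV
Energy at n = 9: E_9 = -13.6057 / 9² = -0.1679716 eV

The excitation energy is the difference:
ΔE = E_9 - E_6
ΔE = -0.1679716 - (-0.3779361)
ΔE = 0.2100 eV

Since this is positive, energy must be absorbed (photon absorption).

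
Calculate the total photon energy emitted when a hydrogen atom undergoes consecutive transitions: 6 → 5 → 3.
1.1338 eV

The energy levels of hydrogen are E_n = -13.6057 / n² eV.

First transition (6 → 5):
ΔE₁ = |E_5 - E_6|
ΔE₁ = |-0.5442280000 - (-0.3779361111)| = 0.1662919 eV

Second transition (5 → 3):
ΔE₂ = |E_3 - E_5|
ΔE₂ = |-1.5117444444 - (-0.5442280000)| = 0.9675164 eV

Total energy released:
E_total = ΔE₁ + ΔE₂ = 0.1662919 + 0.9675164 = 1.1338 eV

Note: This equals the direct transition 6 → 3: 1.1338 eV ✓
Energy is conserved regardless of the path taken.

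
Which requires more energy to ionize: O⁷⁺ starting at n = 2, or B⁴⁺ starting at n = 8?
O⁷⁺ at n = 2 (E = -217.6912 eV)

Using E_n = -13.6057 Z² / n² eV:

O⁷⁺ (Z = 8) at n = 2:
E = -13.6057 × 8² / 2² = -13.6057 × 64 / 4 = -217.6912000 eV

B⁴⁺ (Z = 5) at n = 8:
E = -13.6057 × 5² / 8² = -13.6057 × 25 / 64 = -5.3147266 eV

Since -217.6912000 eV < -5.3147266 eV,
O⁷⁺ at n = 2 is more tightly bound (requires more energy to ionize).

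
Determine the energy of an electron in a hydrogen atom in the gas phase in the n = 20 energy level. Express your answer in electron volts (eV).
-0.03401 eV

The energy levels of a hydrogen-like atom are given by:
E_n = -13.6057 eV / n²

For n = 20:
E_20 = -13.6057 eV / 20²
E_20 = -13.6057 eV / 400
E_20 = -0.03401 eV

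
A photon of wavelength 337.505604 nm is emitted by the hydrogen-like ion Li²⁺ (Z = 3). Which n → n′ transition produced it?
n = 10 → n = 5

First, find the photon energy from the wavelength (hc = 1239.84 eV·nm):
E = hc/λ = 1239.84 eV·nm / 337.505604 nm = 3.6735390 eV

The energy levels of Li²⁺ satisfy E_n = -13.6057 × 3² / n² eV, so an emission n_i → n_f releases
ΔE = 13.6057 × 3² × (1/n_f² − 1/n_i²) eV.

Setting ΔE equal to the photon energy:
1/n_f² − 1/n_i² = 3.6735390 / (13.6057 × 3²) = 0.030000000

Since 1/n_i² must be positive, we need 1/n_f² > 0.030000000, i.e. n_f ≤ 5. For each allowed n_f, solve n_i = (1/n_f² − 0.030000000)^(−1/2) and check whether it is a whole number:
  n_f = 1: 1/n_i² = 1.000000000 − 0.030000000 = 0.970000000 → n_i = 1.015  (not an integer) ✗
  n_f = 2: 1/n_i² = 0.250000000 − 0.030000000 = 0.220000000 → n_i = 2.132  (not an integer) ✗
  n_f = 3: 1/n_i² = 0.111111111 − 0.030000000 = 0.081111111 → n_i = 3.511  (not an integer) ✗
  n_f = 4: 1/n_i² = 0.062500000 − 0.030000000 = 0.032500000 → n_i = 5.547  (not an integer) ✗
  n_f = 5: 1/n_i² = 0.040000000 − 0.030000000 = 0.010000000 → n_i = 10.000  → integer, n_i = 10 ✓

Only n_f = 5 gives an integer upper level, n_i = 10.

The transition is from n = 10 to n = 5 (emission).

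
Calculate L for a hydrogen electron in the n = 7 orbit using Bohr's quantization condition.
7.3820e-34 J·s (or 7ℏ)

In the Bohr model, angular momentum is quantized:
L = nℏ

where ℏ = h/(2π) = 1.054572e-34 J·s

For n = 7:
L = 7 × 1.054572e-34 J·s
L = 7.3820e-34 J·s

This can also be written as L = 7ℏ.
The angular momentum is an integer multiple of the reduced Planck constant.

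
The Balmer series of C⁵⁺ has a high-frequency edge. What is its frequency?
2.96e+16 Hz

The series limit corresponds to the transition from n = ∞ to n = 2.
This is the highest energy (shortest wavelength) transition in the Balmer series.

E_∞ = 0 eV
E_2 = -13.6057 × 6² / 2² = -122.45130000 eV

Energy at series limit:
ΔE = E_∞ - E_2 = 0 - (-122.45130000) = 122.45130000 eV
E = 122.45130000 eV × (1.602177 × 10⁻¹⁹ J/eV) = 1.9619e-17 J
f = E/h = 1.9619e-17 J / (6.62607 × 10⁻³⁴ J·s) = 2.96e+16 Hz

This energy equals the ionization energy from the n = 2 state of C⁵⁺.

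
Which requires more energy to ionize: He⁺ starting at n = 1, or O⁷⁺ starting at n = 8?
He⁺ at n = 1 (E = -54.423 eV)

Using E_n = -13.6057 Z² / n² eV:

He⁺ (Z = 2) at n = 1:
E = -13.6057 × 2² / 1² = -13.6057 × 4 / 1 = -54.422800 eV

O⁷⁺ (Z = 8) at n = 8:
E = -13.6057 × 8² / 8² = -13.6057 × 64 / 64 = -13.605700 eV

Since -54.422800 eV < -13.605700 eV,
He⁺ at n = 1 is more tightly bound (requires more energy to ionize).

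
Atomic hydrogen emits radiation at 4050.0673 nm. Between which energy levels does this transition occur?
n = 5 → n = 4

First, find the photon energy from the wavelength (hc = 1239.84 eV·nm):
E = hc/λ = 1239.84 eV·nm / 4050.0673 nm = 0.30612825 eV

The energy levels of hydrogen satisfy E_n = -13.6057 / n² eV, so an emission n_i → n_f releases
ΔE = 13.6057 × (1/n_f² − 1/n_i²) eV.

Setting ΔE equal to the photon energy:
1/n_f² − 1/n_i² = 0.30612825 / 13.6057 = 0.022500000

Since 1/n_i² must be positive, we need 1/n_f² > 0.022500000, i.e. n_f ≤ 6. For each allowed n_f, solve n_i = (1/n_f² − 0.022500000)^(−1/2) and check whether it is a whole number:
  n_f = 1: 1/n_i² = 1.000000000 − 0.022500000 = 0.977500000 → n_i = 1.011  (not an integer) ✗
  n_f = 2: 1/n_i² = 0.250000000 − 0.022500000 = 0.227500000 → n_i = 2.097  (not an integer) ✗
  n_f = 3: 1/n_i² = 0.111111111 − 0.022500000 = 0.088611111 → n_i = 3.359  (not an integer) ✗
  n_f = 4: 1/n_i² = 0.062500000 − 0.022500000 = 0.040000000 → n_i = 5.000  → integer, n_i = 5 ✓
  n_f = 5: 1/n_i² = 0.040000000 − 0.022500000 = 0.017500000 → n_i = 7.559  (not an integer) ✗
  n_f = 6: 1/n_i² = 0.027777778 − 0.022500000 = 0.005277778 → n_i = 13.765  (not an integer) ✗

Only n_f = 4 gives an integer upper level, n_i = 5.

The transition is from n = 5 to n = 4 (emission).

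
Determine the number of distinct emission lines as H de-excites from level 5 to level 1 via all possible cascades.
10

The electron can occupy levels n = 1, 2, ..., 5 during de-excitation — that is m = 5 - 1 + 1 = 5 distinct levels.

The number of distinct spectral lines equals the number of ways to choose 2 of these m levels (each pair gives one possible emission transition):

Number of lines = m(m-1)/2 = 5×4/2 = 10

These correspond to all possible transitions between the 5 levels:
5 → 4, 5 → 3, 5 → 2, 5 → 1, 4 → 3, 4 → 2, 4 → 1, 3 → 2...

Each transition produces a photon with a unique energy (and thus wavelength). This count does not depend on Z.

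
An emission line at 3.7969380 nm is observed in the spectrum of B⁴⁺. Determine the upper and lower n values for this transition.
n = 5 → n = 1

First, find the photon energy from the wavelength (hc = 1239.84 eV·nm):
E = hc/λ = 1239.84 eV·nm / 3.7969380 nm = 326.53680 eV

The energy levels of B⁴⁺ satisfy E_n = -13.6057 × 5² / n² eV, so an emission n_i → n_f releases
ΔE = 13.6057 × 5² × (1/n_f² − 1/n_i²) eV.

Setting ΔE equal to the photon energy:
1/n_f² − 1/n_i² = 326.53680 / (13.6057 × 5²) = 0.96000000

Since 1/n_i² must be positive, we need 1/n_f² > 0.96000000, i.e. n_f ≤ 1. For each allowed n_f, solve n_i = (1/n_f² − 0.96000000)^(−1/2) and check whether it is a whole number:
  n_f = 1: 1/n_i² = 1.00000000 − 0.96000000 = 0.04000000 → n_i = 5.000  → integer, n_i = 5 ✓

Only n_f = 1 gives an integer upper level, n_i = 5.

The transition is from n = 5 to n = 1 (emission).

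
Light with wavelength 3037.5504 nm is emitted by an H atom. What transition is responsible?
n = 10 → n = 5

First, find the photon energy from the wavelength (hc = 1239.84 eV·nm):
E = hc/λ = 1239.84 eV·nm / 3037.5504 nm = 0.40817101 eV

The energy levels of hydrogen satisfy E_n = -13.6057 / n² eV, so an emission n_i → n_f releases
ΔE = 13.6057 × (1/n_f² − 1/n_i²) eV.

Setting ΔE equal to the photon energy:
1/n_f² − 1/n_i² = 0.40817101 / 13.6057 = 0.030000001

Since 1/n_i² must be positive, we need 1/n_f² > 0.030000001, i.e. n_f ≤ 5. For each allowed n_f, solve n_i = (1/n_f² − 0.030000001)^(−1/2) and check whether it is a whole number:
  n_f = 1: 1/n_i² = 1.000000000 − 0.030000001 = 0.969999999 → n_i = 1.015  (not an integer) ✗
  n_f = 2: 1/n_i² = 0.250000000 − 0.030000001 = 0.219999999 → n_i = 2.132  (not an integer) ✗
  n_f = 3: 1/n_i² = 0.111111111 − 0.030000001 = 0.081111110 → n_i = 3.511  (not an integer) ✗
  n_f = 4: 1/n_i² = 0.062500000 − 0.030000001 = 0.032499999 → n_i = 5.547  (not an integer) ✗
  n_f = 5: 1/n_i² = 0.040000000 − 0.030000001 = 0.009999999 → n_i = 10.000  → integer, n_i = 10 ✓

Only n_f = 5 gives an integer upper level, n_i = 10.

The transition is from n = 10 to n = 5 (emission).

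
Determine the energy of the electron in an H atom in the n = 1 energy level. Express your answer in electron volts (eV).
-13.60570 eV

The energy levels of a hydrogen-like atom are given by:
E_n = -13.6057 eV / n²

For n = 1:
E_1 = -13.6057 eV / 1²
E_1 = -13.6057 eV / 1
E_1 = -13.60570 eV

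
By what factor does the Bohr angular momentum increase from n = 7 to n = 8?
1.14286

In the Bohr model, L_n = nℏ, so the ratio is purely the ratio of quantum numbers:

L_8/L_7 = 8ℏ / 7ℏ = 8/7 = 1.14286

The angular momentum scales linearly with n.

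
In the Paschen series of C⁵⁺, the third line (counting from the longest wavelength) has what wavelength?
30.375504 nm

The lines of a series are numbered from the longest wavelength (smallest ΔE) outward; the third line is the transition from n = n_f + 3 to n_f.
The Paschen series has all transitions ending at n_f = 3.

For C⁵⁺ (Z = 6), the third line (γ-line) is the jump from n = 6 to n = 3:
E_6 = -13.6057 × 6² / 6² = -13.60570000 eV
E_3 = -13.6057 × 6² / 3² = -54.42280000 eV
ΔE = E_6 - E_3 = 40.81710000 eV

λ = hc/E = 1239.84 eV·nm / 40.81710000 eV
λ = 30.375504 nm

This is the γ-line of the Paschen series in C⁵⁺.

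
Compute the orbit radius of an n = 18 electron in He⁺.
8.572671 nm (or 85.726708 Å)

The Bohr radius formula is:
r_n = n² a₀ / Z

where a₀ = 0.052917721 nm is the Bohr radius.

For He⁺ (Z = 2) at n = 18:
r_18 = 18² × 0.052917721 nm / 2
r_18 = 324 × 0.052917721 nm / 2
r_18 = 17.1453416 nm / 2
r_18 = 8.572671 nm

The electron orbits at approximately 8.572671 nm from the nucleus.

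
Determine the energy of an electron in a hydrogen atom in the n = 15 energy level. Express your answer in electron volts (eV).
-0.060 eV

The energy levels of a hydrogen-like atom are given by:
E_n = -13.6057 eV / n²

For n = 15:
E_15 = -13.6057 eV / 15²
E_15 = -13.6057 eV / 225
E_15 = -0.060 eV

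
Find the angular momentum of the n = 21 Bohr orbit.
2.21e-33 J·s (or 21ℏ)

In the Bohr model, angular momentum is quantized:
L = nℏ

where ℏ = h/(2π) = 1.0546e-34 J·s

For n = 21:
L = 21 × 1.0546e-34 J·s
L = 2.21e-33 J·s

This can also be written as L = 21ℏ.
The angular momentum is an integer multiple of the reduced Planck constant.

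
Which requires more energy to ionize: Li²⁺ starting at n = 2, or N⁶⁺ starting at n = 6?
Li²⁺ at n = 2 (E = -30.612825 eV)

Using E_n = -13.6057 Z² / n² eV:

Li²⁺ (Z = 3) at n = 2:
E = -13.6057 × 3² / 2² = -13.6057 × 9 / 4 = -30.612825000 eV

N⁶⁺ (Z = 7) at n = 6:
E = -13.6057 × 7² / 6² = -13.6057 × 49 / 36 = -18.518869444 eV

Since -30.612825000 eV < -18.518869444 eV,
Li²⁺ at n = 2 is more tightly bound (requires more energy to ionize).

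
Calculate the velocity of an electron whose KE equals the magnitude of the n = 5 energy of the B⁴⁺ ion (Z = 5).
2.188e+06 m/s (or 0.73% of c)

The binding energy at n = 5 for B⁴⁺ is:
E_5 = -13.6057 × 5²/5² = -13.60570 eV
|E_5| = 13.60570 eV

Convert to Joules:
KE = 13.60570 eV × (1.602177 × 10⁻¹⁹ J/eV) = 2.17987e-18 J

Using KE = ½mv²:
v = √(2·KE/m_e)
v = √(2 × 2.17987e-18 J / 9.10938 × 10⁻³¹ kg)
v = 2.188e+06 m/s

This is approximately 0.73% the speed of light.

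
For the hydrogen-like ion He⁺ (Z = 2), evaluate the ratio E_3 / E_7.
5.44444

Using E_n = -13.6057 Z² / n² eV with Z = 2:

E_3 = -13.6057 × 2² / 3² = -54.4228 / 9 = -6.04697777778 eV
E_7 = -13.6057 × 2² / 7² = -54.4228 / 49 = -1.11066938776 eV

The ratio is:
E_3/E_7 = (-6.04697777778) / (-1.11066938776)
E_3/E_7 = (-54.4228/9) / (-54.4228/49)
E_3/E_7 = 49/9
E_3/E_7 = 5.44444
(Note: the Z² factors cancel in the ratio.)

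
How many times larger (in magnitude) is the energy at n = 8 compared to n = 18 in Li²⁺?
5.0625

Using E_n = -13.6057 Z² / n² eV with Z = 3:

E_8 = -13.6057 × 3² / 8² = -122.4513 / 64 = -1.913301563 eV
E_18 = -13.6057 × 3² / 18² = -122.4513 / 324 = -0.377936111 eV

The ratio is:
E_8/E_18 = (-1.913301563) / (-0.377936111)
E_8/E_18 = (-122.4513/64) / (-122.4513/324)
E_8/E_18 = 324/64
E_8/E_18 = 5.0625
(Note: the Z² factors cancel in the ratio.)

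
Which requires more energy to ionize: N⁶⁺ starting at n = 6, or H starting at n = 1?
N⁶⁺ at n = 6 (E = -18.518869 eV)

Using E_n = -13.6057 Z² / n² eV:

N⁶⁺ (Z = 7) at n = 6:
E = -13.6057 × 7² / 6² = -13.6057 × 49 / 36 = -18.518869444 eV

H (Z = 1) at n = 1:
E = -13.6057 × 1² / 1² = -13.6057 × 1 / 1 = -13.605700000 eV

Since -18.518869444 eV < -13.605700000 eV,
N⁶⁺ at n = 6 is more tightly bound (requires more energy to ionize).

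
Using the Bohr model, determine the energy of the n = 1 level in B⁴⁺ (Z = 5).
-340.142500 eV

For hydrogen-like ions, the energy levels scale with Z²:
E_n = -13.6057 Z² / n² eV

For B⁴⁺ (Z = 5) at n = 1:
E_1 = -13.6057 × 5² / 1²
E_1 = -13.6057 × 25 / 1
E_1 = -340.1425 / 1
E_1 = -340.142500 eV

The energy is 25 times more negative than hydrogen at the same n due to the stronger nuclear charge.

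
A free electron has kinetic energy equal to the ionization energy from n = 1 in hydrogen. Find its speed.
2.18769e+06 m/s (or 0.7297% of c)

The binding energy at n = 1 for hydrogen is:
E_1 = -13.6057/1² = -13.6057000 eV
|E_1| = 13.6057000 eV

Convert to Joules:
KE = 13.6057000 eV × (1.602177 × 10⁻¹⁹ J/eV) = 2.1798740e-18 J

Using KE = ½mv²:
v = √(2·KE/m_e)
v = √(2 × 2.1798740e-18 J / 9.10938 × 10⁻³¹ kg)
v = 2.18769e+06 m/s

This is approximately 0.7297% the speed of light.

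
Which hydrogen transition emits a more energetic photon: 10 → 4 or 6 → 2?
6 → 2

Calculate the energy for each transition:

Transition 10 → 4:
ΔE₁ = |E_4 - E_10| = |-13.6057/4² - (-13.6057/10²)|
ΔE₁ = |-0.85035625000 - (-0.13605700000)| = 0.71429925 eV

Transition 6 → 2:
ΔE₂ = |E_2 - E_6| = |-13.6057/2² - (-13.6057/6²)|
ΔE₂ = |-3.40142500000 - (-0.37793611111)| = 3.02348889 eV

Since 3.02348889 eV > 0.71429925 eV, the transition 6 → 2 emits the more energetic photon.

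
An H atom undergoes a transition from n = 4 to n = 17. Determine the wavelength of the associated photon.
1543.4762 nm

First, find the transition energy using E_n = -13.6057 / n² eV:
E_4 = -13.6057 / 4² = -0.8503562500 eV
E_17 = -13.6057 / 17² = -0.0470785467 eV

Photon energy: |ΔE| = |E_17 - E_4| = 0.8032777033 eV

Convert to wavelength using E = hc/λ with hc = 1239.84 eV·nm:
λ = hc/E = 1239.84 eV·nm / 0.8032777033 eV
λ = 1543.4762 nm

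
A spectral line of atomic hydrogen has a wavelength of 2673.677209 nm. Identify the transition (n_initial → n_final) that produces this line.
n = 13 → n = 5

First, find the photon energy from the wavelength (hc = 1239.84 eV·nm):
E = hc/λ = 1239.84 eV·nm / 2673.677209 nm = 0.46372090 eV

The energy levels of hydrogen satisfy E_n = -13.6057 / n² eV, so an emission n_i → n_f releases
ΔE = 13.6057 × (1/n_f² − 1/n_i²) eV.

Setting ΔE equal to the photon energy:
1/n_f² − 1/n_i² = 0.46372090 / 13.6057 = 0.034082840

Since 1/n_i² must be positive, we need 1/n_f² > 0.034082840, i.e. n_f ≤ 5. For each allowed n_f, solve n_i = (1/n_f² − 0.034082840)^(−1/2) and check whether it is a whole number:
  n_f = 1: 1/n_i² = 1.000000000 − 0.034082840 = 0.965917160 → n_i = 1.017  (not an integer) ✗
  n_f = 2: 1/n_i² = 0.250000000 − 0.034082840 = 0.215917160 → n_i = 2.152  (not an integer) ✗
  n_f = 3: 1/n_i² = 0.111111111 − 0.034082840 = 0.077028271 → n_i = 3.603  (not an integer) ✗
  n_f = 4: 1/n_i² = 0.062500000 − 0.034082840 = 0.028417160 → n_i = 5.932  (not an integer) ✗
  n_f = 5: 1/n_i² = 0.040000000 − 0.034082840 = 0.005917160 → n_i = 13.000  → integer, n_i = 13 ✓

Only n_f = 5 gives an integer upper level, n_i = 13.

The transition is from n = 13 to n = 5 (emission).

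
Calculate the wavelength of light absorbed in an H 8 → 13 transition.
9386.8987 nm

First, find the transition energy using E_n = -13.6057 / n² eV:
E_8 = -13.6057 / 8² = -0.2125890625 eV
E_13 = -13.6057 / 13² = -0.0805071006 eV

Photon energy: |ΔE| = |E_13 - E_8| = 0.1320819619 eV

Convert to wavelength using E = hc/λ with hc = 1239.84 eV·nm:
λ = hc/E = 1239.84 eV·nm / 0.1320819619 eV
λ = 9386.8987 nm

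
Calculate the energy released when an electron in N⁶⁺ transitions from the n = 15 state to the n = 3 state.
71.112459 eV

The energy levels are E_n = -13.6057 Z² eV / n².

Energy at n = 15: E_15 = -13.6057 × 7² / 15² = -2.963019111 eV
Energy at n = 3: E_3 = -13.6057 × 7² / 3² = -74.075477778 eV

For emission (electron falling to lower state), the photon energy is:
E_photon = E_15 - E_3 = |-2.963019111 - (-74.075477778)|
E_photon = 71.112459 eV

This energy is carried away by the emitted photon.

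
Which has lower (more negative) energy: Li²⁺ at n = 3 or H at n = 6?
Li²⁺ at n = 3 (E = -13.61 eV)

Using E_n = -13.6057 Z² / n² eV:

Li²⁺ (Z = 3) at n = 3:
E = -13.6057 × 3² / 3² = -13.6057 × 9 / 9 = -13.60570 eV

H (Z = 1) at n = 6:
E = -13.6057 × 1² / 6² = -13.6057 × 1 / 36 = -0.37794 eV

Since -13.60570 eV < -0.37794 eV,
Li²⁺ at n = 3 is more tightly bound (requires more energy to ionize).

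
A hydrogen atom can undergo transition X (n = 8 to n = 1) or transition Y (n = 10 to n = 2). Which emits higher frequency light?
8 → 1

Calculate the energy for each transition:

Transition 8 → 1:
ΔE₁ = |E_1 - E_8| = |-13.6057/1² - (-13.6057/8²)|
ΔE₁ = |-13.60570000 - (-0.21258906)| = 13.39311 eV

Transition 10 → 2:
ΔE₂ = |E_2 - E_10| = |-13.6057/2² - (-13.6057/10²)|
ΔE₂ = |-3.40142500 - (-0.13605700)| = 3.26537 eV

Since 13.39311 eV > 3.26537 eV, the transition 8 → 1 emits the more energetic photon.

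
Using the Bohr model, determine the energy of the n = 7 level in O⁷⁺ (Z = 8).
-17.770710 eV

For hydrogen-like ions, the energy levels scale with Z²:
E_n = -13.6057 Z² / n² eV

For O⁷⁺ (Z = 8) at n = 7:
E_7 = -13.6057 × 8² / 7²
E_7 = -13.6057 × 64 / 49
E_7 = -870.7648 / 49
E_7 = -17.770710 eV

The energy is 64 times more negative than hydrogen at the same n due to the stronger nuclear charge.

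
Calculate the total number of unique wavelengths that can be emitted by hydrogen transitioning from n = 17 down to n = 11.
21

The electron can occupy levels n = 11, 12, ..., 17 during de-excitation — that is m = 17 - 11 + 1 = 7 distinct levels.

The number of distinct spectral lines equals the number of ways to choose 2 of these m levels (each pair gives one possible emission transition):

Number of lines = m(m-1)/2 = 7×6/2 = 21

These correspond to all possible transitions between the 7 levels:
17 → 16, 17 → 15, 17 → 14, 17 → 13, 17 → 12, 17 → 11, 16 → 15, 16 → 14...

Each transition produces a photon with a unique energy (and thus wavelength). This count does not depend on Z.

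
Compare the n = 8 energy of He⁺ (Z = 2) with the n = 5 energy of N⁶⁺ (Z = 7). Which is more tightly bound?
N⁶⁺ at n = 5 (E = -26.667172 eV)

Using E_n = -13.6057 Z² / n² eV:

He⁺ (Z = 2) at n = 8:
E = -13.6057 × 2² / 8² = -13.6057 × 4 / 64 = -0.850356250 eV

N⁶⁺ (Z = 7) at n = 5:
E = -13.6057 × 7² / 5² = -13.6057 × 49 / 25 = -26.667172000 eV

Since -26.667172000 eV < -0.850356250 eV,
N⁶⁺ at n = 5 is more tightly bound (requires more energy to ionize).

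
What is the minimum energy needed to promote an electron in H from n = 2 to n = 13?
3.321 eV

The energy levels of a hydrogen-like atom are E_n = -13.6057 eV / n².

Energy at n = 2: E_2 = -13.6057 / 2² = -3.401425 eV
Energy at n = 13: E_13 = -13.6057 / 13² = -0.080507 eV

The excitation energy is the difference:
ΔE = E_13 - E_2
ΔE = -0.080507 - (-3.401425)
ΔE = 3.321 eV

Since this is positive, energy must be absorbed (photon absorption).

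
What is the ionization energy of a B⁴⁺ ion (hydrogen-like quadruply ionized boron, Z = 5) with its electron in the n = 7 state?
6.94168 eV

The ionization energy is the energy needed to remove the electron completely (n → ∞).

For a hydrogen-like ion with Z = 5, E_n = -13.6057 Z² / n² eV.

At n = 7: E_7 = -13.6057 × 5² / 7² = -6.94168367 eV
At n = ∞: E_∞ = 0 eV

Ionization energy = E_∞ - E_7 = 0 - (-6.94168367) = 6.94168367 eV
Ionization energy ≈ 6.94168 eV

This is also called the binding energy of the electron in state n = 7.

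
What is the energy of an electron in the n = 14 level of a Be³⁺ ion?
-1.11067 eV

For hydrogen-like ions, the energy levels scale with Z²:
E_n = -13.6057 Z² / n² eV

For Be³⁺ (Z = 4) at n = 14:
E_14 = -13.6057 × 4² / 14²
E_14 = -13.6057 × 16 / 196
E_14 = -217.6912 / 196
E_14 = -1.11067 eV

The energy is 16 times more negative than hydrogen at the same n due to the stronger nuclear charge.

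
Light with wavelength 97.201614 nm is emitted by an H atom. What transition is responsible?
n = 4 → n = 1

First, find the photon energy from the wavelength (hc = 1239.84 eV·nm):
E = hc/λ = 1239.84 eV·nm / 97.201614 nm = 12.755344 eV

The energy levels of hydrogen satisfy E_n = -13.6057 / n² eV, so an emission n_i → n_f releases
ΔE = 13.6057 × (1/n_f² − 1/n_i²) eV.

Setting ΔE equal to the photon energy:
1/n_f² − 1/n_i² = 12.755344 / 13.6057 = 0.93750002

Since 1/n_i² must be positive, we need 1/n_f² > 0.93750002, i.e. n_f ≤ 1. For each allowed n_f, solve n_i = (1/n_f² − 0.93750002)^(−1/2) and check whether it is a whole number:
  n_f = 1: 1/n_i² = 1.00000000 − 0.93750002 = 0.06249998 → n_i = 4.000  → integer, n_i = 4 ✓

Only n_f = 1 gives an integer upper level, n_i = 4.

The transition is from n = 4 to n = 1 (emission).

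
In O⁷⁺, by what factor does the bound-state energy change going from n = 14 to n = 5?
7.840000

Using E_n = -13.6057 Z² / n² eV with Z = 8:

E_5 = -13.6057 × 8² / 5² = -870.7648 / 25 = -34.830592000000 eV
E_14 = -13.6057 × 8² / 14² = -870.7648 / 196 = -4.442677551020 eV

The ratio is:
E_5/E_14 = (-34.830592000000) / (-4.442677551020)
E_5/E_14 = (-870.7648/25) / (-870.7648/196)
E_5/E_14 = 196/25
E_5/E_14 = 7.840000
(Note: the Z² factors cancel in the ratio.)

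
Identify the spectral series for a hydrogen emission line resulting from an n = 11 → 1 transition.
Lyman series

The spectral series in hydrogen are named based on the final (lower) energy level:
- Lyman series: n_final = 1 (ultraviolet)
- Balmer series: n_final = 2 (visible/near-UV)
- Paschen series: n_final = 3 (infrared)
- Brackett series: n_final = 4 (infrared)
- Pfund series: n_final = 5 (far infrared)

Since this transition ends at n = 1, it belongs to the Lyman series.

For reference, this 11 → 1 line has photon energy
ΔE = 13.6057 eV × (1/1² - 1/11²) = 13.493256 eV,
corresponding to wavelength λ = hc/ΔE = 1239.84 eV·nm / 13.493256 eV = 91.8859 nm in the ultraviolet region.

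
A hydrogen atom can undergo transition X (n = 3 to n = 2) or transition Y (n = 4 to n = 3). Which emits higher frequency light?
3 → 2

Calculate the energy for each transition:

Transition 3 → 2:
ΔE₁ = |E_2 - E_3| = |-13.6057/2² - (-13.6057/3²)|
ΔE₁ = |-3.401425000000 - (-1.511744444444)| = 1.889680556 eV

Transition 4 → 3:
ΔE₂ = |E_3 - E_4| = |-13.6057/3² - (-13.6057/4²)|
ΔE₂ = |-1.511744444444 - (-0.850356250000)| = 0.661388194 eV

Since 1.889680556 eV > 0.661388194 eV, the transition 3 → 2 emits the more energetic photon.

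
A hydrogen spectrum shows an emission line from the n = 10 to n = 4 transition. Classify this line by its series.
Brackett series

The spectral series in hydrogen are named based on the final (lower) energy level:
- Lyman series: n_final = 1 (ultraviolet)
- Balmer series: n_final = 2 (visible/near-UV)
- Paschen series: n_final = 3 (infrared)
- Brackett series: n_final = 4 (infrared)
- Pfund series: n_final = 5 (far infrared)

Since this transition ends at n = 4, it belongs to the Brackett series.

For reference, this 10 → 4 line has photon energy
ΔE = 13.6057 eV × (1/4² - 1/10²) = 0.71429925000 eV,
corresponding to wavelength λ = hc/ΔE = 1239.84 eV·nm / 0.71429925000 eV = 1735.74311 nm in the infrared region.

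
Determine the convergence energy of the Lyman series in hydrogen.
13.605700 eV

The series limit corresponds to the transition from n = ∞ to n = 1.
This is the highest energy (shortest wavelength) transition in the Lyman series.

E_∞ = 0 eV
E_1 = -13.6057 / 1² = -13.605700 eV

Energy at series limit:
ΔE = E_∞ - E_1 = 0 - (-13.605700) = 13.605700 eV

This energy equals the ionization energy from the n = 1 state of hydrogen.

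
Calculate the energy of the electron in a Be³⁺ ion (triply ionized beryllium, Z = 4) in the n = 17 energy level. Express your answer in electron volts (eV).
-0.75326 eV

The energy levels of a hydrogen-like atom are given by:
E_n = -13.6057 Z² / n² eV  (with Z = 4 for Be³⁺)

For n = 17:
E_17 = -13.6057 × 4² / 17²
E_17 = -13.6057 × 16 / 289
E_17 = -0.75326 eV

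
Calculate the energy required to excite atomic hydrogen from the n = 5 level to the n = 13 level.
0.464 eV

The energy levels of a hydrogen-like atom are E_n = -13.6057 eV / n².

Energy at n = 5: E_5 = -13.6057 / 5² = -0.544228 eV
Energy at n = 13: E_13 = -13.6057 / 13² = -0.080507 eV

The excitation energy is the difference:
ΔE = E_13 - E_5
ΔE = -0.080507 - (-0.544228)
ΔE = 0.464 eV

Since this is positive, energy must be absorbed (photon absorption).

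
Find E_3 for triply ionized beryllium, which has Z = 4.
-24.187911 eV

For hydrogen-like ions, the energy levels scale with Z²:
E_n = -13.6057 Z² / n² eV

For Be³⁺ (Z = 4) at n = 3:
E_3 = -13.6057 × 4² / 3²
E_3 = -13.6057 × 16 / 9
E_3 = -217.6912 / 9
E_3 = -24.187911 eV

The energy is 16 times more negative than hydrogen at the same n due to the stronger nuclear charge.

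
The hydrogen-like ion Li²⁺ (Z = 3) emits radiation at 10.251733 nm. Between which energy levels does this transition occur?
n = 9 → n = 1

First, find the photon energy from the wavelength (hc = 1239.84 eV·nm):
E = hc/λ = 1239.84 eV·nm / 10.251733 nm = 120.93955 eV

The energy levels of Li²⁺ satisfy E_n = -13.6057 × 3² / n² eV, so an emission n_i → n_f releases
ΔE = 13.6057 × 3² × (1/n_f² − 1/n_i²) eV.

Setting ΔE equal to the photon energy:
1/n_f² − 1/n_i² = 120.93955 / (13.6057 × 3²) = 0.98765428

Since 1/n_i² must be positive, we need 1/n_f² > 0.98765428, i.e. n_f ≤ 1. For each allowed n_f, solve n_i = (1/n_f² − 0.98765428)^(−1/2) and check whether it is a whole number:
  n_f = 1: 1/n_i² = 1.00000000 − 0.98765428 = 0.01234572 → n_i = 9.000  → integer, n_i = 9 ✓

Only n_f = 1 gives an integer upper level, n_i = 9.

The transition is from n = 9 to n = 1 (emission).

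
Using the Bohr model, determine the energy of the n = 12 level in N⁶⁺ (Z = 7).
-4.62972 eV

For hydrogen-like ions, the energy levels scale with Z²:
E_n = -13.6057 Z² / n² eV

For N⁶⁺ (Z = 7) at n = 12:
E_12 = -13.6057 × 7² / 12²
E_12 = -13.6057 × 49 / 144
E_12 = -666.6793 / 144
E_12 = -4.62972 eV

The energy is 49 times more negative than hydrogen at the same n due to the stronger nuclear charge.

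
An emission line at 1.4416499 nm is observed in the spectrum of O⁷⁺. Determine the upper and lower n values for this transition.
n = 9 → n = 1

First, find the photon energy from the wavelength (hc = 1239.84 eV·nm):
E = hc/λ = 1239.84 eV·nm / 1.4416499 nm = 860.01463 eV

The energy levels of O⁷⁺ satisfy E_n = -13.6057 × 8² / n² eV, so an emission n_i → n_f releases
ΔE = 13.6057 × 8² × (1/n_f² − 1/n_i²) eV.

Setting ΔE equal to the photon energy:
1/n_f² − 1/n_i² = 860.01463 / (13.6057 × 8²) = 0.98765434

Since 1/n_i² must be positive, we need 1/n_f² > 0.98765434, i.e. n_f ≤ 1. For each allowed n_f, solve n_i = (1/n_f² − 0.98765434)^(−1/2) and check whether it is a whole number:
  n_f = 1: 1/n_i² = 1.00000000 − 0.98765434 = 0.01234566 → n_i = 9.000  → integer, n_i = 9 ✓

Only n_f = 1 gives an integer upper level, n_i = 9.

The transition is from n = 9 to n = 1 (emission).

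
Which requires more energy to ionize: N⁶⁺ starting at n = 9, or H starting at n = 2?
N⁶⁺ at n = 9 (E = -8.23061 eV)

Using E_n = -13.6057 Z² / n² eV:

N⁶⁺ (Z = 7) at n = 9:
E = -13.6057 × 7² / 9² = -13.6057 × 49 / 81 = -8.23060864 eV

H (Z = 1) at n = 2:
E = -13.6057 × 1² / 2² = -13.6057 × 1 / 4 = -3.40142500 eV

Since -8.23060864 eV < -3.40142500 eV,
N⁶⁺ at n = 9 is more tightly bound (requires more energy to ionize).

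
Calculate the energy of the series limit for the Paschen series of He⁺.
6.047 eV

The series limit corresponds to the transition from n = ∞ to n = 3.
This is the highest energy (shortest wavelength) transition in the Paschen series.

E_∞ = 0 eV
E_3 = -13.6057 × 2² / 3² = -6.047 eV

Energy at series limit:
ΔE = E_∞ - E_3 = 0 - (-6.047) = 6.047 eV

This energy equals the ionization energy from the n = 3 state of He⁺.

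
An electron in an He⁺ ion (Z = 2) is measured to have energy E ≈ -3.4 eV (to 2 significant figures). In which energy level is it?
n = 4

The exact energy levels follow E_n = -13.6057 Z² / n² eV with Z = 2.

The measured value (-3.4 eV) is reported to only 2 significant figures, so we must test candidate n values and see which one matches to that precision.

Candidate energies:
  n = 2:  E = -13.6057 × 2² / 2² = -13.60570 eV
  n = 3:  E = -13.6057 × 2² / 3² = -6.04698 eV
  n = 4:  E = -13.6057 × 2² / 4² = -3.40143 eV  ← matches
  n = 5:  E = -13.6057 × 2² / 5² = -2.17691 eV
  n = 6:  E = -13.6057 × 2² / 6² = -1.51174 eV

Checking against the measurement of -3.4 eV (2 sig figs), only n = 4 agrees:
E_4 = -3.40143 eV, which rounds to -3.4 eV ✓

Therefore n = 4.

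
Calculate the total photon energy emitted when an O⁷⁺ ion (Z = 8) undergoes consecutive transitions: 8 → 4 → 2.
204.08550 eV

The energy levels of O⁷⁺ are E_n = -13.6057 × 8² / n² eV.

First transition (8 → 4):
ΔE₁ = |E_4 - E_8|
ΔE₁ = |-54.42280000000 - (-13.60570000000)| = 40.81710000 eV

Second transition (4 → 2):
ΔE₂ = |E_2 - E_4|
ΔE₂ = |-217.69120000000 - (-54.42280000000)| = 163.26840000 eV

Total energy released:
E_total = ΔE₁ + ΔE₂ = 40.81710000 + 163.26840000 = 204.08550 eV

Note: This equals the direct transition 8 → 2: 204.08550 eV ✓
Energy is conserved regardless of the path taken.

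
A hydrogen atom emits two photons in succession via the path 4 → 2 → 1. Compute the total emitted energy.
12.76 eV

The energy levels of hydrogen are E_n = -13.6057 / n² eV.

First transition (4 → 2):
ΔE₁ = |E_2 - E_4|
ΔE₁ = |-3.40142500 - (-0.85035625)| = 2.55107 eV

Second transition (2 → 1):
ΔE₂ = |E_1 - E_2|
ΔE₂ = |-13.60570000 - (-3.40142500)| = 10.20428 eV

Total energy released:
E_total = ΔE₁ + ΔE₂ = 2.55107 + 10.20428 = 12.76 eV

Note: This equals the direct transition 4 → 1: 12.76 eV ✓
Energy is conserved regardless of the path taken.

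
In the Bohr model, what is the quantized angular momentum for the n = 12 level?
1.26549e-33 J·s (or 12ℏ)

In the Bohr model, angular momentum is quantized:
L = nℏ

where ℏ = h/(2π) = 1.0545718e-34 J·s

For n = 12:
L = 12 × 1.0545718e-34 J·s
L = 1.26549e-33 J·s

This can also be written as L = 12ℏ.
The angular momentum is an integer multiple of the reduced Planck constant.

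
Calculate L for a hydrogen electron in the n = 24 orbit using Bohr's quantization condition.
2.53097e-33 J·s (or 24ℏ)

In the Bohr model, angular momentum is quantized:
L = nℏ

where ℏ = h/(2π) = 1.0545718e-34 J·s

For n = 24:
L = 24 × 1.0545718e-34 J·s
L = 2.53097e-33 J·s

This can also be written as L = 24ℏ.
The angular momentum is an integer multiple of the reduced Planck constant.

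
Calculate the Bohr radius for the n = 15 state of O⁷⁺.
1.4883 nm (or 14.8831 Å)

The Bohr radius formula is:
r_n = n² a₀ / Z

where a₀ = 0.0529177 nm is the Bohr radius.

For O⁷⁺ (Z = 8) at n = 15:
r_15 = 15² × 0.0529177 nm / 8
r_15 = 225 × 0.0529177 nm / 8
r_15 = 11.90648 nm / 8
r_15 = 1.4883 nm

The electron orbits at approximately 1.4883 nm from the nucleus.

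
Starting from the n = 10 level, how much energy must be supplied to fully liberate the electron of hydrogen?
0.14 eV

The ionization energy is the energy needed to remove the electron completely (n → ∞).

For hydrogen, E_n = -13.6057 eV / n².

At n = 10: E_10 = -13.6057 / 10² = -0.13606 eV
At n = ∞: E_∞ = 0 eV

Ionization energy = E_∞ - E_10 = 0 - (-0.13606) = 0.13606 eV
Ionization energy ≈ 0.14 eV

This is also called the binding energy of the electron in state n = 10.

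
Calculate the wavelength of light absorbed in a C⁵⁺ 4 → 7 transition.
60.137 nm

First, find the transition energy using E_n = -13.6057 Z² / n² eV:
E_4 = -13.6057 × 6² / 4² = -30.61283 eV
E_7 = -13.6057 × 6² / 7² = -9.99602 eV

Photon energy: |ΔE| = |E_7 - E_4| = 20.61681 eV

Convert to wavelength using E = hc/λ with hc = 1239.84 eV·nm:
λ = hc/E = 1239.84 eV·nm / 20.61681 eV
λ = 60.137 nm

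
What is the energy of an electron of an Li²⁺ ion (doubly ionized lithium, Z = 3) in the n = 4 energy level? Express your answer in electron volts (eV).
-7.653206 eV

The energy levels of a hydrogen-like atom are given by:
E_n = -13.6057 Z² / n² eV  (with Z = 3 for Li²⁺)

For n = 4:
E_4 = -13.6057 × 3² / 4²
E_4 = -13.6057 × 9 / 16
E_4 = -7.653206 eV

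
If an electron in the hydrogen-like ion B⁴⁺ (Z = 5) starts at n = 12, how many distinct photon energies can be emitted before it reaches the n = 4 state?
36

The electron can occupy levels n = 4, 5, ..., 12 during de-excitation — that is m = 12 - 4 + 1 = 9 distinct levels.

The number of distinct spectral lines equals the number of ways to choose 2 of these m levels (each pair gives one possible emission transition):

Number of lines = m(m-1)/2 = 9×8/2 = 36

These correspond to all possible transitions between the 9 levels:
12 → 11, 12 → 10, 12 → 9, 12 → 8, 12 → 7, 12 → 6, 12 → 5, 12 → 4...

Each transition produces a photon with a unique energy (and thus wavelength). This count does not depend on Z.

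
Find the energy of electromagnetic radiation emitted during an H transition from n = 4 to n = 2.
2.55107 eV

The energy levels are E_n = -13.6057 eV / n².

Energy at n = 4: E_4 = -13.6057 / 4² = -0.85035625 eV
Energy at n = 2: E_2 = -13.6057 / 2² = -3.40142500 eV

For emission (electron falling to lower state), the photon energy is:
E_photon = E_4 - E_2 = |-0.85035625 - (-3.40142500)|
E_photon = 2.55107 eV

This energy is carried away by the emitted photon.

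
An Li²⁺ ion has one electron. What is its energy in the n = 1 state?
-122.4513 eV

For hydrogen-like ions, the energy levels scale with Z²:
E_n = -13.6057 Z² / n² eV

For Li²⁺ (Z = 3) at n = 1:
E_1 = -13.6057 × 3² / 1²
E_1 = -13.6057 × 9 / 1
E_1 = -122.4513 / 1
E_1 = -122.4513 eV

The energy is 9 times more negative than hydrogen at the same n due to the stronger nuclear charge.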